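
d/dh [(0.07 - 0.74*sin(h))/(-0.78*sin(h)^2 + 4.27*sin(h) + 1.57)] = (-0.5772*sin(h)^2 + 0.1092*sin(h) - 1.4607)*cos(h)/(0.6084*sin(h)^4 - 6.6612*sin(h)^3 + 15.7837*sin(h)^2 + 13.4078*sin(h) + 2.4649)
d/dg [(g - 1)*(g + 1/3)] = 2*g - 2/3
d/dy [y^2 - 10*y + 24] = 2*y - 10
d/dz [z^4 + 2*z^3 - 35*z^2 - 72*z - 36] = 4*z^3 + 6*z^2 - 70*z - 72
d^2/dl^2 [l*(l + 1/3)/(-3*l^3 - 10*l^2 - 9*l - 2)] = 2*(-l^3 + 6*l + 6)/(3*(l^6 + 9*l^5 + 33*l^4 + 63*l^3 + 66*l^2 + 36*l + 8))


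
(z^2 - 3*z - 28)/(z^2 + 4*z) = (z - 7)/z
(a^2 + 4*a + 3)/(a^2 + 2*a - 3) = (a + 1)/(a - 1)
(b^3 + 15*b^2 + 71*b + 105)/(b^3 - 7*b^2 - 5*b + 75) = (b^2 + 12*b + 35)/(b^2 - 10*b + 25)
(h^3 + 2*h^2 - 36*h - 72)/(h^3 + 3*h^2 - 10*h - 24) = (h^2 - 36)/(h^2 + h - 12)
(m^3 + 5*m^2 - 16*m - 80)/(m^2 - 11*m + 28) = (m^2 + 9*m + 20)/(m - 7)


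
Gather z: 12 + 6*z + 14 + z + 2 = 7*z + 28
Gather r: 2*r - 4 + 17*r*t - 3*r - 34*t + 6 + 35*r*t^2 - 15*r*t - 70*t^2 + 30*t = r*(35*t^2 + 2*t - 1) - 70*t^2 - 4*t + 2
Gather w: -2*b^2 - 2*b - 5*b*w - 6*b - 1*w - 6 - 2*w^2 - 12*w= -2*b^2 - 8*b - 2*w^2 + w*(-5*b - 13) - 6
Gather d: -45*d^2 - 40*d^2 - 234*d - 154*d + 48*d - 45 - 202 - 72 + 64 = -85*d^2 - 340*d - 255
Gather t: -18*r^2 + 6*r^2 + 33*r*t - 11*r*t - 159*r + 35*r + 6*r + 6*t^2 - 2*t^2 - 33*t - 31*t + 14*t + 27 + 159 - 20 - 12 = -12*r^2 - 118*r + 4*t^2 + t*(22*r - 50) + 154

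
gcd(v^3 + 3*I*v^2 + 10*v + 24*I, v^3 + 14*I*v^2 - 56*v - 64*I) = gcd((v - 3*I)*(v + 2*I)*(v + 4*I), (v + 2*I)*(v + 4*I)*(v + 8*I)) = v^2 + 6*I*v - 8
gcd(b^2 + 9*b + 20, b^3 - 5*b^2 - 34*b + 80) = b + 5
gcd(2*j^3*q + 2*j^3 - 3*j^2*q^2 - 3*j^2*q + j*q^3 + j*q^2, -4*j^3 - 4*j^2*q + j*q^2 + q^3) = -2*j + q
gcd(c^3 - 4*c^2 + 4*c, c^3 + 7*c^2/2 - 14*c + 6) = c - 2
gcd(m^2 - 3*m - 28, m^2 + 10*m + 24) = m + 4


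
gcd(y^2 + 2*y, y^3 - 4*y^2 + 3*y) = y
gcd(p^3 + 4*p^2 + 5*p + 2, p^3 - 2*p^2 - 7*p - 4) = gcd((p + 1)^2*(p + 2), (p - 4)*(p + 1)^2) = p^2 + 2*p + 1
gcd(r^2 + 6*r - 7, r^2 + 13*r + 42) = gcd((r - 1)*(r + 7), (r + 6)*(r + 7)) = r + 7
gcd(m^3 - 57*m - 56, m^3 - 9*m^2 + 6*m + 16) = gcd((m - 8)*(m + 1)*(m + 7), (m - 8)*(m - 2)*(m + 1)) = m^2 - 7*m - 8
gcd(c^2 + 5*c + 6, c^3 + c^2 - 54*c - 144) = c + 3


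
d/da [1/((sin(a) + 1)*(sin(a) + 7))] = -2*(sin(a) + 4)*cos(a)/((sin(a) + 1)^2*(sin(a) + 7)^2)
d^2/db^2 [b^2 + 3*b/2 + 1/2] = 2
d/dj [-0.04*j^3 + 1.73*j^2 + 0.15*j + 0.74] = -0.12*j^2 + 3.46*j + 0.15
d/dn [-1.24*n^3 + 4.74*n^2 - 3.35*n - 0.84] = -3.72*n^2 + 9.48*n - 3.35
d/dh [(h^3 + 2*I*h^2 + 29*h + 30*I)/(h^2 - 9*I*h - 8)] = (h^4 - 18*I*h^3 - 35*h^2 - 92*I*h - 502)/(h^4 - 18*I*h^3 - 97*h^2 + 144*I*h + 64)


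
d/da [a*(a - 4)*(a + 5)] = 3*a^2 + 2*a - 20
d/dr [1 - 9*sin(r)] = -9*cos(r)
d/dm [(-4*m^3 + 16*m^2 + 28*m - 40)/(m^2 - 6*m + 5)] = -4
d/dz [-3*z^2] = -6*z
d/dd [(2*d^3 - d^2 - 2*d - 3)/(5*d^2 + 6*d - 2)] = 2*(5*d^4 + 12*d^3 - 4*d^2 + 17*d + 11)/(25*d^4 + 60*d^3 + 16*d^2 - 24*d + 4)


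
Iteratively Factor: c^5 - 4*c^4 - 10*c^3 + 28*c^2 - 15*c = (c)*(c^4 - 4*c^3 - 10*c^2 + 28*c - 15) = c*(c + 3)*(c^3 - 7*c^2 + 11*c - 5) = c*(c - 5)*(c + 3)*(c^2 - 2*c + 1) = c*(c - 5)*(c - 1)*(c + 3)*(c - 1)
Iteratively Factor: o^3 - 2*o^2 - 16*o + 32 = (o + 4)*(o^2 - 6*o + 8) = (o - 4)*(o + 4)*(o - 2)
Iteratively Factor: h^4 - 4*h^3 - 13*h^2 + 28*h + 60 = (h - 5)*(h^3 + h^2 - 8*h - 12) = (h - 5)*(h + 2)*(h^2 - h - 6) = (h - 5)*(h - 3)*(h + 2)*(h + 2)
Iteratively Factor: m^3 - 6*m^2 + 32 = (m - 4)*(m^2 - 2*m - 8) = (m - 4)*(m + 2)*(m - 4)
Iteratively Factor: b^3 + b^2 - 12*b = (b - 3)*(b^2 + 4*b) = (b - 3)*(b + 4)*(b)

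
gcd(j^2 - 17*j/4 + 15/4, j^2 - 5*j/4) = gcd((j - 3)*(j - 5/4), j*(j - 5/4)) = j - 5/4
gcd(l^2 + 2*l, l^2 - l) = l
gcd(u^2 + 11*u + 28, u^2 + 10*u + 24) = u + 4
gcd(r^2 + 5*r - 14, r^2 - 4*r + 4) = r - 2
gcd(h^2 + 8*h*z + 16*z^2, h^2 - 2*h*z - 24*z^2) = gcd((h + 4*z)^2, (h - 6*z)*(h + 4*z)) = h + 4*z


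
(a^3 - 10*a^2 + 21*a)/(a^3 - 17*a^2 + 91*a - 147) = a/(a - 7)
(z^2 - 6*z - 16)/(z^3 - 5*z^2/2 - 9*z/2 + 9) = 2*(z - 8)/(2*z^2 - 9*z + 9)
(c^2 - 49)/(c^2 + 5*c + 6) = (c^2 - 49)/(c^2 + 5*c + 6)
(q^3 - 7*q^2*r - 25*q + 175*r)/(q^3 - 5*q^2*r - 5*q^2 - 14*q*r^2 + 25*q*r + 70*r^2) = (q + 5)/(q + 2*r)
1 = 1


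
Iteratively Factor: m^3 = (m)*(m^2) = m^2*(m)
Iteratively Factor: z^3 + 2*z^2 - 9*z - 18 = (z + 3)*(z^2 - z - 6) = (z - 3)*(z + 3)*(z + 2)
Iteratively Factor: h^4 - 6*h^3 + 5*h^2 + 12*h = (h + 1)*(h^3 - 7*h^2 + 12*h) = h*(h + 1)*(h^2 - 7*h + 12) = h*(h - 4)*(h + 1)*(h - 3)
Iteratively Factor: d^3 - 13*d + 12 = (d + 4)*(d^2 - 4*d + 3) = (d - 3)*(d + 4)*(d - 1)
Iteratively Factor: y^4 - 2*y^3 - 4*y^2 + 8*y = (y - 2)*(y^3 - 4*y) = (y - 2)^2*(y^2 + 2*y) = y*(y - 2)^2*(y + 2)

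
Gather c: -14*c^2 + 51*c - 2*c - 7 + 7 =-14*c^2 + 49*c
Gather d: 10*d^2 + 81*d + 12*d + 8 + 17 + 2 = 10*d^2 + 93*d + 27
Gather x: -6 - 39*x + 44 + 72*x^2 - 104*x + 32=72*x^2 - 143*x + 70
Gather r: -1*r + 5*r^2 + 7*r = 5*r^2 + 6*r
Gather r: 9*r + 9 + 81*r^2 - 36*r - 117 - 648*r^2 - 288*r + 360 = -567*r^2 - 315*r + 252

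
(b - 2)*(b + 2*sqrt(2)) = b^2 - 2*b + 2*sqrt(2)*b - 4*sqrt(2)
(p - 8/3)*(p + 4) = p^2 + 4*p/3 - 32/3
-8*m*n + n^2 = n*(-8*m + n)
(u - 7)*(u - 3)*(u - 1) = u^3 - 11*u^2 + 31*u - 21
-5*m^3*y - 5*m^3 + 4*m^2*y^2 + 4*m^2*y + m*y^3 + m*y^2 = (-m + y)*(5*m + y)*(m*y + m)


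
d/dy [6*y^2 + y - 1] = 12*y + 1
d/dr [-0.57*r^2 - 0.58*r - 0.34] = -1.14*r - 0.58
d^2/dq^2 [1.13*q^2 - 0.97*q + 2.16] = 2.26000000000000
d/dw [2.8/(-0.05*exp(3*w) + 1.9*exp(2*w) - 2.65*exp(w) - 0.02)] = (0.42*exp(2*w) - 10.64*exp(w) + 7.42)*exp(w)/(0.05*exp(3*w) - 1.9*exp(2*w) + 2.65*exp(w) + 0.02)^2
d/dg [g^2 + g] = 2*g + 1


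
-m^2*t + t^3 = t*(-m + t)*(m + t)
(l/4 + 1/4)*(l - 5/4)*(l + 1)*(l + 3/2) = l^4/4 + 9*l^3/16 - 3*l^2/32 - 7*l/8 - 15/32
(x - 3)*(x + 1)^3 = x^4 - 6*x^2 - 8*x - 3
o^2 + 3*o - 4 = (o - 1)*(o + 4)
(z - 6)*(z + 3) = z^2 - 3*z - 18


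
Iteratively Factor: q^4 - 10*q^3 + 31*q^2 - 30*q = (q)*(q^3 - 10*q^2 + 31*q - 30) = q*(q - 3)*(q^2 - 7*q + 10) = q*(q - 3)*(q - 2)*(q - 5)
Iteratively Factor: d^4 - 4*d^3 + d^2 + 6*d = (d - 3)*(d^3 - d^2 - 2*d) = d*(d - 3)*(d^2 - d - 2) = d*(d - 3)*(d - 2)*(d + 1)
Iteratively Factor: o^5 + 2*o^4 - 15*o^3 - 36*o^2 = (o + 3)*(o^4 - o^3 - 12*o^2) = (o + 3)^2*(o^3 - 4*o^2) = o*(o + 3)^2*(o^2 - 4*o) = o*(o - 4)*(o + 3)^2*(o)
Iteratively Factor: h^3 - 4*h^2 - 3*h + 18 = (h - 3)*(h^2 - h - 6) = (h - 3)^2*(h + 2)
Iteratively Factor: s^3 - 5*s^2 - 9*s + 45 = (s + 3)*(s^2 - 8*s + 15) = (s - 5)*(s + 3)*(s - 3)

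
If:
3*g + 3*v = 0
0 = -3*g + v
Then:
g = 0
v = 0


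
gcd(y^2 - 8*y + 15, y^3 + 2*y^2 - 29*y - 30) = y - 5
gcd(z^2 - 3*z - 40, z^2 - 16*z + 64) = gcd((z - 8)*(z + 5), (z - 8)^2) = z - 8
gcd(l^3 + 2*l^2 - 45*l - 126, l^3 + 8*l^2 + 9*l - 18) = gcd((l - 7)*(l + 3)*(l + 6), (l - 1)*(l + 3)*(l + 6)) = l^2 + 9*l + 18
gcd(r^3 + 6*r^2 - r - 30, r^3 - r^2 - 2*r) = r - 2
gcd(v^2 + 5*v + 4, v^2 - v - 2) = v + 1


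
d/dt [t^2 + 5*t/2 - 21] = 2*t + 5/2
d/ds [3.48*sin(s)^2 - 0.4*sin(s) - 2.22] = (6.96*sin(s) - 0.4)*cos(s)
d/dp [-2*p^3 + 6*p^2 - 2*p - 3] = -6*p^2 + 12*p - 2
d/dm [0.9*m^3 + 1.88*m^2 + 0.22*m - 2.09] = 2.7*m^2 + 3.76*m + 0.22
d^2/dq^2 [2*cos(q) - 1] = -2*cos(q)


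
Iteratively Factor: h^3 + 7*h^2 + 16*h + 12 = (h + 2)*(h^2 + 5*h + 6) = (h + 2)*(h + 3)*(h + 2)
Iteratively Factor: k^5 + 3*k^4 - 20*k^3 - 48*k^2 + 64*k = (k + 4)*(k^4 - k^3 - 16*k^2 + 16*k) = (k - 4)*(k + 4)*(k^3 + 3*k^2 - 4*k) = k*(k - 4)*(k + 4)*(k^2 + 3*k - 4) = k*(k - 4)*(k + 4)^2*(k - 1)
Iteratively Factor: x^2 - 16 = (x - 4)*(x + 4)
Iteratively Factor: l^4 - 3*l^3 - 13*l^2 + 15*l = (l)*(l^3 - 3*l^2 - 13*l + 15) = l*(l - 5)*(l^2 + 2*l - 3) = l*(l - 5)*(l - 1)*(l + 3)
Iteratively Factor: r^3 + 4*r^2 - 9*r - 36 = (r + 4)*(r^2 - 9) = (r + 3)*(r + 4)*(r - 3)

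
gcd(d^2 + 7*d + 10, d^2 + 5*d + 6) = d + 2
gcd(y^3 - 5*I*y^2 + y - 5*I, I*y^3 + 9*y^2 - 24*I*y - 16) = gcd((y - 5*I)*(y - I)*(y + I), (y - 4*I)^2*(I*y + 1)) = y - I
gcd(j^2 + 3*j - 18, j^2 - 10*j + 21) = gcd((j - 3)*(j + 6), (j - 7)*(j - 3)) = j - 3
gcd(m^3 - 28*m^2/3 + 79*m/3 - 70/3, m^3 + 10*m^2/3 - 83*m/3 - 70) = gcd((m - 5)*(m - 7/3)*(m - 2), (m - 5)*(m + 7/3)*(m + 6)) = m - 5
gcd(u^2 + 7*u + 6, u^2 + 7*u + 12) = 1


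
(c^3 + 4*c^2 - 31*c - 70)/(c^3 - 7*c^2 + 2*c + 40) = (c + 7)/(c - 4)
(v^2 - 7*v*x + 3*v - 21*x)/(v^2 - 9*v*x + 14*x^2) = (-v - 3)/(-v + 2*x)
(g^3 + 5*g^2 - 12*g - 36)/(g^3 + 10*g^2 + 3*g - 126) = (g + 2)/(g + 7)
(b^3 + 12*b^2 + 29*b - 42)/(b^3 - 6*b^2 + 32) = (b^3 + 12*b^2 + 29*b - 42)/(b^3 - 6*b^2 + 32)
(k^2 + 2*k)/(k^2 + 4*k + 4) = k/(k + 2)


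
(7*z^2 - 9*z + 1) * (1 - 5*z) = -35*z^3 + 52*z^2 - 14*z + 1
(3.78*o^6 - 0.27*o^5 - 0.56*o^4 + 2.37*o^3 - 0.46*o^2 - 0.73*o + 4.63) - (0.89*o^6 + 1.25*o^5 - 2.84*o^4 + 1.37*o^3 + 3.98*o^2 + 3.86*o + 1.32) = 2.89*o^6 - 1.52*o^5 + 2.28*o^4 + 1.0*o^3 - 4.44*o^2 - 4.59*o + 3.31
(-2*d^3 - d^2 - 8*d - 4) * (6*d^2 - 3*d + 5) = -12*d^5 - 55*d^3 - 5*d^2 - 28*d - 20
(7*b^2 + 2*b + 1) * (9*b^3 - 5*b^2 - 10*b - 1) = 63*b^5 - 17*b^4 - 71*b^3 - 32*b^2 - 12*b - 1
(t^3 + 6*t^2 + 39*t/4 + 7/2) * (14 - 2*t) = -2*t^4 + 2*t^3 + 129*t^2/2 + 259*t/2 + 49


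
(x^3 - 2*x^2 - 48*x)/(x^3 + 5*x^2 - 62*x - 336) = x/(x + 7)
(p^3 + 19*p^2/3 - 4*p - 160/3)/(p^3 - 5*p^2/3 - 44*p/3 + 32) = (p + 5)/(p - 3)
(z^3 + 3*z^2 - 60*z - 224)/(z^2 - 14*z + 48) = (z^2 + 11*z + 28)/(z - 6)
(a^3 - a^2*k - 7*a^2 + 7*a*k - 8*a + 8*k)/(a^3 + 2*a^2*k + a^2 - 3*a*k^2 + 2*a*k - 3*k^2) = (a - 8)/(a + 3*k)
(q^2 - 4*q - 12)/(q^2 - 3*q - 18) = (q + 2)/(q + 3)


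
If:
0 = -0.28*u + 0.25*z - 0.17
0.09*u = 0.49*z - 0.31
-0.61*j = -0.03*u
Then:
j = -0.00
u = -0.05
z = 0.62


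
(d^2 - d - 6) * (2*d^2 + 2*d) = 2*d^4 - 14*d^2 - 12*d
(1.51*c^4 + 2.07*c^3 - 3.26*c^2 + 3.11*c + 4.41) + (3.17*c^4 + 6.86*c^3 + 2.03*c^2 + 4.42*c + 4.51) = 4.68*c^4 + 8.93*c^3 - 1.23*c^2 + 7.53*c + 8.92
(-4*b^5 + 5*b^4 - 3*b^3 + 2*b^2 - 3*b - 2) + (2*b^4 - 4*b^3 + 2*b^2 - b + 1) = -4*b^5 + 7*b^4 - 7*b^3 + 4*b^2 - 4*b - 1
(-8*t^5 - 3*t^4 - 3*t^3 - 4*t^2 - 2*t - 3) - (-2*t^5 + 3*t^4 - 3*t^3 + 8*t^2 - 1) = -6*t^5 - 6*t^4 - 12*t^2 - 2*t - 2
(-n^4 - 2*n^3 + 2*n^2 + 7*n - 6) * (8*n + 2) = -8*n^5 - 18*n^4 + 12*n^3 + 60*n^2 - 34*n - 12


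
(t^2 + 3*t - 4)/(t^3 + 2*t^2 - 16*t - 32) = (t - 1)/(t^2 - 2*t - 8)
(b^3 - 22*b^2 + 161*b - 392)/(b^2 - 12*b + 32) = (b^2 - 14*b + 49)/(b - 4)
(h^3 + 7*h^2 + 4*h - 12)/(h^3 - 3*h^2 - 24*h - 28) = (h^2 + 5*h - 6)/(h^2 - 5*h - 14)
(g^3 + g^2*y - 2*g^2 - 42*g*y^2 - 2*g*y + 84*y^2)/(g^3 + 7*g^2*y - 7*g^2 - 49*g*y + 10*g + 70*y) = (g - 6*y)/(g - 5)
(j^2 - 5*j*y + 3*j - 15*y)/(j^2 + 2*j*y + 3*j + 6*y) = (j - 5*y)/(j + 2*y)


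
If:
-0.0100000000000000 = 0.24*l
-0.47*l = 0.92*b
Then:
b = 0.02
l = -0.04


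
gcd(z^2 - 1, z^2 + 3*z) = 1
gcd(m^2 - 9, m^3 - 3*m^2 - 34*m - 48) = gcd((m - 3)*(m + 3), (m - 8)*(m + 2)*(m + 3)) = m + 3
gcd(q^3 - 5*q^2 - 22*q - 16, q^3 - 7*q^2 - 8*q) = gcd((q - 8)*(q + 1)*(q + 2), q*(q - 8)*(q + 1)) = q^2 - 7*q - 8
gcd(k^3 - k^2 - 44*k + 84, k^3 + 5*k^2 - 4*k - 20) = k - 2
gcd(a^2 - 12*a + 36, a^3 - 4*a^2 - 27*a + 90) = a - 6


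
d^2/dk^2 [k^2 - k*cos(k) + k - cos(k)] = k*cos(k) + 2*sin(k) + cos(k) + 2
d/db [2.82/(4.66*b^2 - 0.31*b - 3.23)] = (0.8742 - 26.2824*b)/(-4.66*b^2 + 0.31*b + 3.23)^2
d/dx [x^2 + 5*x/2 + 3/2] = 2*x + 5/2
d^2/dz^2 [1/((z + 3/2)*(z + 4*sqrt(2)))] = 4*(4*(z + 4*sqrt(2))^2 + 2*(z + 4*sqrt(2))*(2*z + 3) + (2*z + 3)^2)/((z + 4*sqrt(2))^3*(2*z + 3)^3)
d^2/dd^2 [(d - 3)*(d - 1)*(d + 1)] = 6*d - 6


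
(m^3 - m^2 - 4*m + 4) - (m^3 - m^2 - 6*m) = 2*m + 4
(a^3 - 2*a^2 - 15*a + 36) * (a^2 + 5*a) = a^5 + 3*a^4 - 25*a^3 - 39*a^2 + 180*a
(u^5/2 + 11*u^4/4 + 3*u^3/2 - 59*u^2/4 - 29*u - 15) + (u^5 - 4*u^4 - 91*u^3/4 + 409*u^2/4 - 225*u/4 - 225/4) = 3*u^5/2 - 5*u^4/4 - 85*u^3/4 + 175*u^2/2 - 341*u/4 - 285/4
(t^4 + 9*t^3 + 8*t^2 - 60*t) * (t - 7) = t^5 + 2*t^4 - 55*t^3 - 116*t^2 + 420*t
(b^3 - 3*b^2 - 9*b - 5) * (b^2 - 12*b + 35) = b^5 - 15*b^4 + 62*b^3 - 2*b^2 - 255*b - 175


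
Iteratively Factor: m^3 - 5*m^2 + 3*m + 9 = (m - 3)*(m^2 - 2*m - 3) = (m - 3)*(m + 1)*(m - 3)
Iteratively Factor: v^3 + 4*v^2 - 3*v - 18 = (v - 2)*(v^2 + 6*v + 9) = (v - 2)*(v + 3)*(v + 3)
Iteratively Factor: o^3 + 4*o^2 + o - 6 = (o + 3)*(o^2 + o - 2) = (o + 2)*(o + 3)*(o - 1)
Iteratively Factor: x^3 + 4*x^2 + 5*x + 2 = (x + 1)*(x^2 + 3*x + 2) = (x + 1)*(x + 2)*(x + 1)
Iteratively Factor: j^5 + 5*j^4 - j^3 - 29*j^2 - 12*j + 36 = (j - 1)*(j^4 + 6*j^3 + 5*j^2 - 24*j - 36) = (j - 1)*(j + 3)*(j^3 + 3*j^2 - 4*j - 12) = (j - 1)*(j + 3)^2*(j^2 - 4) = (j - 2)*(j - 1)*(j + 3)^2*(j + 2)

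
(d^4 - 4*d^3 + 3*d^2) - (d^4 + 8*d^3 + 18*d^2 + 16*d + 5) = -12*d^3 - 15*d^2 - 16*d - 5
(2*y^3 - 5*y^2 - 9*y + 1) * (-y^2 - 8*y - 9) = -2*y^5 - 11*y^4 + 31*y^3 + 116*y^2 + 73*y - 9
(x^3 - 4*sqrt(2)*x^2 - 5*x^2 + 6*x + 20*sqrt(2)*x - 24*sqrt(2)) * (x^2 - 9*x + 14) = x^5 - 14*x^4 - 4*sqrt(2)*x^4 + 65*x^3 + 56*sqrt(2)*x^3 - 260*sqrt(2)*x^2 - 124*x^2 + 84*x + 496*sqrt(2)*x - 336*sqrt(2)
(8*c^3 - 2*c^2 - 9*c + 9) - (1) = 8*c^3 - 2*c^2 - 9*c + 8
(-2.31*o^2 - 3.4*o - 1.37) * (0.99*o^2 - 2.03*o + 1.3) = -2.2869*o^4 + 1.3233*o^3 + 2.5427*o^2 - 1.6389*o - 1.781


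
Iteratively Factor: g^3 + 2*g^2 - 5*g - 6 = (g + 3)*(g^2 - g - 2) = (g - 2)*(g + 3)*(g + 1)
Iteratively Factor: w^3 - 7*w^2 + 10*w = (w - 2)*(w^2 - 5*w) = (w - 5)*(w - 2)*(w)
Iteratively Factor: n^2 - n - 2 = (n + 1)*(n - 2)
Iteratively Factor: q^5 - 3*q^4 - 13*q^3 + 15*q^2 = (q)*(q^4 - 3*q^3 - 13*q^2 + 15*q) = q*(q - 5)*(q^3 + 2*q^2 - 3*q) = q*(q - 5)*(q + 3)*(q^2 - q) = q*(q - 5)*(q - 1)*(q + 3)*(q)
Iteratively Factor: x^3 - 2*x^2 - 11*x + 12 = (x + 3)*(x^2 - 5*x + 4) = (x - 1)*(x + 3)*(x - 4)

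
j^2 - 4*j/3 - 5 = (j - 3)*(j + 5/3)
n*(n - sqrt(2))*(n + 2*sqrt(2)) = n^3 + sqrt(2)*n^2 - 4*n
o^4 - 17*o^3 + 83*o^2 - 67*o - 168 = (o - 8)*(o - 7)*(o - 3)*(o + 1)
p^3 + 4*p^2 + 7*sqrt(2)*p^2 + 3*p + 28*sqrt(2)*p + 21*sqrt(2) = (p + 1)*(p + 3)*(p + 7*sqrt(2))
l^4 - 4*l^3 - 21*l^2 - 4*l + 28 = (l - 7)*(l - 1)*(l + 2)^2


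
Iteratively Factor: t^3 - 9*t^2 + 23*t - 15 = (t - 1)*(t^2 - 8*t + 15) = (t - 5)*(t - 1)*(t - 3)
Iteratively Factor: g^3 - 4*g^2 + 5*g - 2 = (g - 1)*(g^2 - 3*g + 2) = (g - 1)^2*(g - 2)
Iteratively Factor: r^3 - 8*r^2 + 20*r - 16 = (r - 2)*(r^2 - 6*r + 8) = (r - 4)*(r - 2)*(r - 2)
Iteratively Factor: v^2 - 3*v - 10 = (v + 2)*(v - 5)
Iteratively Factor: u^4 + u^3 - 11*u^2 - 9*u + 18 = (u + 2)*(u^3 - u^2 - 9*u + 9) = (u + 2)*(u + 3)*(u^2 - 4*u + 3) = (u - 3)*(u + 2)*(u + 3)*(u - 1)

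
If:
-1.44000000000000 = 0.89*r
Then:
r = -1.62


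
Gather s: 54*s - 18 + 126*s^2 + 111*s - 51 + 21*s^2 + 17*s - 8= 147*s^2 + 182*s - 77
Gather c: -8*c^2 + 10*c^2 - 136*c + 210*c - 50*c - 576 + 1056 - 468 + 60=2*c^2 + 24*c + 72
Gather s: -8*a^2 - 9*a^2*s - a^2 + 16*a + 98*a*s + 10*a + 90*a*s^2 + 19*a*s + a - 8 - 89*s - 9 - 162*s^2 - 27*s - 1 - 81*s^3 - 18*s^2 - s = -9*a^2 + 27*a - 81*s^3 + s^2*(90*a - 180) + s*(-9*a^2 + 117*a - 117) - 18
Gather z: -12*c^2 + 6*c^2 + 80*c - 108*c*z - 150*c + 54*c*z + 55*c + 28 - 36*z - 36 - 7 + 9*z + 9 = -6*c^2 - 15*c + z*(-54*c - 27) - 6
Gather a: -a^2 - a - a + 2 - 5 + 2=-a^2 - 2*a - 1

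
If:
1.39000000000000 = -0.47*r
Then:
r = -2.96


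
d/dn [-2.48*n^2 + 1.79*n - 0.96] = 1.79 - 4.96*n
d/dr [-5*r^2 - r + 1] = -10*r - 1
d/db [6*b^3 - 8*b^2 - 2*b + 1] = 18*b^2 - 16*b - 2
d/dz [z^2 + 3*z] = 2*z + 3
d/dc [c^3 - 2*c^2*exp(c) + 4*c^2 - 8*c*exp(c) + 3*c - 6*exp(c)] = -2*c^2*exp(c) + 3*c^2 - 12*c*exp(c) + 8*c - 14*exp(c) + 3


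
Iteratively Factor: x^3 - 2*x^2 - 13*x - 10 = (x - 5)*(x^2 + 3*x + 2) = (x - 5)*(x + 2)*(x + 1)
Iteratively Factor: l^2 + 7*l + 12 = (l + 4)*(l + 3)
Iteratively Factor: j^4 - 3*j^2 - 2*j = (j + 1)*(j^3 - j^2 - 2*j) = (j + 1)^2*(j^2 - 2*j) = (j - 2)*(j + 1)^2*(j)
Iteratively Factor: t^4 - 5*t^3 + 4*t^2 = (t)*(t^3 - 5*t^2 + 4*t) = t*(t - 4)*(t^2 - t) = t^2*(t - 4)*(t - 1)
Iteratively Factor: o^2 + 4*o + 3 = (o + 1)*(o + 3)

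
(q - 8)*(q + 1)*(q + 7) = q^3 - 57*q - 56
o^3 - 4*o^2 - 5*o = o*(o - 5)*(o + 1)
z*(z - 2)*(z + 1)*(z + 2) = z^4 + z^3 - 4*z^2 - 4*z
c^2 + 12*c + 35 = (c + 5)*(c + 7)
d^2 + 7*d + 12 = (d + 3)*(d + 4)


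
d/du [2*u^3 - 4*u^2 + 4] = 2*u*(3*u - 4)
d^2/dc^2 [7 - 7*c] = 0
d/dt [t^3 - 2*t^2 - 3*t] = 3*t^2 - 4*t - 3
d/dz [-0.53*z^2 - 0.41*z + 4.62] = -1.06*z - 0.41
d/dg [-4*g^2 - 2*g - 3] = -8*g - 2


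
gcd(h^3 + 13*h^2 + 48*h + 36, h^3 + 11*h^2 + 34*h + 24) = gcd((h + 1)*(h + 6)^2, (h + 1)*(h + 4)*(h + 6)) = h^2 + 7*h + 6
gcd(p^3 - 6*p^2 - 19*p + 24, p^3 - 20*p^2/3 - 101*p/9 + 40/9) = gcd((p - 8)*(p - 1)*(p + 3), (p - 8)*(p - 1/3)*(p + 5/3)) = p - 8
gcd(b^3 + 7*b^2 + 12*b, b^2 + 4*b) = b^2 + 4*b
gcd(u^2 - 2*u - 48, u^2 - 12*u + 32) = u - 8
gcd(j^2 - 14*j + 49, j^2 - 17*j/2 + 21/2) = j - 7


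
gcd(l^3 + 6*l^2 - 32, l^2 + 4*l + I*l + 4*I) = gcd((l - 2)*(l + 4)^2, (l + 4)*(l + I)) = l + 4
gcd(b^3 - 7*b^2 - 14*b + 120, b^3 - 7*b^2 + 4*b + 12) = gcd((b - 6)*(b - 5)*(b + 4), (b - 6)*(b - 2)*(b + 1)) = b - 6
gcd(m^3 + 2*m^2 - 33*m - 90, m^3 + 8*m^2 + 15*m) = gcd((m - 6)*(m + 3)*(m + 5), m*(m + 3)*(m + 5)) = m^2 + 8*m + 15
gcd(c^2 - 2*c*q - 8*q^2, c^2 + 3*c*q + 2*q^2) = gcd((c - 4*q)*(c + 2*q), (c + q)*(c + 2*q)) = c + 2*q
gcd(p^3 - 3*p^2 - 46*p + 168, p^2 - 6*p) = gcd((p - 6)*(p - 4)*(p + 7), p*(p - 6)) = p - 6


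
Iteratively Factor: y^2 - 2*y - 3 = (y + 1)*(y - 3)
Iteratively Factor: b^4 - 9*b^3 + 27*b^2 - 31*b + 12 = (b - 1)*(b^3 - 8*b^2 + 19*b - 12) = (b - 4)*(b - 1)*(b^2 - 4*b + 3) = (b - 4)*(b - 3)*(b - 1)*(b - 1)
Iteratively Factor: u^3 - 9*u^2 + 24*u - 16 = (u - 4)*(u^2 - 5*u + 4) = (u - 4)*(u - 1)*(u - 4)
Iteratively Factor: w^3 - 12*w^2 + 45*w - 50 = (w - 2)*(w^2 - 10*w + 25) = (w - 5)*(w - 2)*(w - 5)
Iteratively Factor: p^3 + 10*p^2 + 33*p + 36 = (p + 4)*(p^2 + 6*p + 9) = (p + 3)*(p + 4)*(p + 3)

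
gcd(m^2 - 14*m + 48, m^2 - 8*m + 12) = m - 6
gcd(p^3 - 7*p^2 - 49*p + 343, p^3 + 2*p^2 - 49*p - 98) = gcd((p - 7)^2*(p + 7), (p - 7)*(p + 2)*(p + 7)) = p^2 - 49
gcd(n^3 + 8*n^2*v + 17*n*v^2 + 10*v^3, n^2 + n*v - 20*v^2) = n + 5*v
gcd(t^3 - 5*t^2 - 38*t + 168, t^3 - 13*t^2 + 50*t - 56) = t^2 - 11*t + 28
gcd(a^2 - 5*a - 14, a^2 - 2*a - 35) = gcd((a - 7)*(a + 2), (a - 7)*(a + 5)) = a - 7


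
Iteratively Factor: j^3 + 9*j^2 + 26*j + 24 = (j + 4)*(j^2 + 5*j + 6) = (j + 2)*(j + 4)*(j + 3)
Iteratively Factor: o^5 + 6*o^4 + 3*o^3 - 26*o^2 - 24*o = (o - 2)*(o^4 + 8*o^3 + 19*o^2 + 12*o) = (o - 2)*(o + 3)*(o^3 + 5*o^2 + 4*o) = o*(o - 2)*(o + 3)*(o^2 + 5*o + 4) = o*(o - 2)*(o + 1)*(o + 3)*(o + 4)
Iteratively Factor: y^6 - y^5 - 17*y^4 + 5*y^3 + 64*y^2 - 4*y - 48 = (y + 1)*(y^5 - 2*y^4 - 15*y^3 + 20*y^2 + 44*y - 48) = (y - 1)*(y + 1)*(y^4 - y^3 - 16*y^2 + 4*y + 48) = (y - 1)*(y + 1)*(y + 2)*(y^3 - 3*y^2 - 10*y + 24) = (y - 1)*(y + 1)*(y + 2)*(y + 3)*(y^2 - 6*y + 8) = (y - 2)*(y - 1)*(y + 1)*(y + 2)*(y + 3)*(y - 4)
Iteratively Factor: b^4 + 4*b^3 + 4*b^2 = (b + 2)*(b^3 + 2*b^2) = (b + 2)^2*(b^2) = b*(b + 2)^2*(b)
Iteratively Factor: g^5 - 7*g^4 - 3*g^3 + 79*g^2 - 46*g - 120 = (g + 3)*(g^4 - 10*g^3 + 27*g^2 - 2*g - 40) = (g - 4)*(g + 3)*(g^3 - 6*g^2 + 3*g + 10) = (g - 4)*(g + 1)*(g + 3)*(g^2 - 7*g + 10) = (g - 4)*(g - 2)*(g + 1)*(g + 3)*(g - 5)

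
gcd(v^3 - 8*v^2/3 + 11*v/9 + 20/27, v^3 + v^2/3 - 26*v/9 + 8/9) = v - 4/3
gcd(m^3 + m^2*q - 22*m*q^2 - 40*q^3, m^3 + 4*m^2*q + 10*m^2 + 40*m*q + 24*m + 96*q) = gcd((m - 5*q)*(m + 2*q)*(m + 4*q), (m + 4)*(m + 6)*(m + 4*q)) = m + 4*q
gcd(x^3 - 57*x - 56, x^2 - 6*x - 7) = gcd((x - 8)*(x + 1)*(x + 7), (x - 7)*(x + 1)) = x + 1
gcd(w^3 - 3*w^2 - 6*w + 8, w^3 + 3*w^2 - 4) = w^2 + w - 2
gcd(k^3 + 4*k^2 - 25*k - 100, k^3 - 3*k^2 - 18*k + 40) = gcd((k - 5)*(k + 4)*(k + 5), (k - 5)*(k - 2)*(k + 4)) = k^2 - k - 20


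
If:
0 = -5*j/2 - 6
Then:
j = -12/5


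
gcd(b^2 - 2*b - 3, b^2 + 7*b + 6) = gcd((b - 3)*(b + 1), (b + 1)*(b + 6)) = b + 1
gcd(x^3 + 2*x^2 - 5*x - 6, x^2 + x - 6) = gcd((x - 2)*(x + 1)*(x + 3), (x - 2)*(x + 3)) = x^2 + x - 6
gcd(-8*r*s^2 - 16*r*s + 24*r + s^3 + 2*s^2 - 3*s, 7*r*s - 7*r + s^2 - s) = s - 1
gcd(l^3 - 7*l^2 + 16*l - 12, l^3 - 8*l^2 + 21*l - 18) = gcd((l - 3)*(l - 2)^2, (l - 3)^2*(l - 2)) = l^2 - 5*l + 6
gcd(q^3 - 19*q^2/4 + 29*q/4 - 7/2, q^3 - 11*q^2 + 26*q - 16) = q^2 - 3*q + 2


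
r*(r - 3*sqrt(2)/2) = r^2 - 3*sqrt(2)*r/2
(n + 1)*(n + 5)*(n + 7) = n^3 + 13*n^2 + 47*n + 35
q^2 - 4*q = q*(q - 4)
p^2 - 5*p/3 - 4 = (p - 3)*(p + 4/3)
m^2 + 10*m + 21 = (m + 3)*(m + 7)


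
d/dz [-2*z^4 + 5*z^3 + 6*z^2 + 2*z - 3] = -8*z^3 + 15*z^2 + 12*z + 2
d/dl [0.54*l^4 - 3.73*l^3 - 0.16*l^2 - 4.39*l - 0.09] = 2.16*l^3 - 11.19*l^2 - 0.32*l - 4.39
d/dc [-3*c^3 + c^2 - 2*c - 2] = -9*c^2 + 2*c - 2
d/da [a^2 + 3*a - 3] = 2*a + 3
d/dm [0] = 0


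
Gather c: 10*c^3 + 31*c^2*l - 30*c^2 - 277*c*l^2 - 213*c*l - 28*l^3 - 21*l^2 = 10*c^3 + c^2*(31*l - 30) + c*(-277*l^2 - 213*l) - 28*l^3 - 21*l^2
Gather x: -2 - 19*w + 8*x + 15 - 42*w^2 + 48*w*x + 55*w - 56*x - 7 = -42*w^2 + 36*w + x*(48*w - 48) + 6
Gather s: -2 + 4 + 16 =18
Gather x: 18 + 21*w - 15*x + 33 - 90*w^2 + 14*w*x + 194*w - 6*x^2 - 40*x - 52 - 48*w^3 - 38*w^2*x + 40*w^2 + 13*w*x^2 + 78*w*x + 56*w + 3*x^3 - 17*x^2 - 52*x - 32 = -48*w^3 - 50*w^2 + 271*w + 3*x^3 + x^2*(13*w - 23) + x*(-38*w^2 + 92*w - 107) - 33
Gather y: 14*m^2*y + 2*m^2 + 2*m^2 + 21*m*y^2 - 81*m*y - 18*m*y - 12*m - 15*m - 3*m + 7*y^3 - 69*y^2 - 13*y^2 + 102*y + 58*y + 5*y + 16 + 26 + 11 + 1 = 4*m^2 - 30*m + 7*y^3 + y^2*(21*m - 82) + y*(14*m^2 - 99*m + 165) + 54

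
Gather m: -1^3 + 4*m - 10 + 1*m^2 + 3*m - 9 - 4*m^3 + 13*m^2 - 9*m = -4*m^3 + 14*m^2 - 2*m - 20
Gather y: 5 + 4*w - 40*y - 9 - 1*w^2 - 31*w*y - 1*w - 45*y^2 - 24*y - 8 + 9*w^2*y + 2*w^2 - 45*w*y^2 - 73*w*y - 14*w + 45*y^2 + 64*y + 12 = w^2 - 45*w*y^2 - 11*w + y*(9*w^2 - 104*w)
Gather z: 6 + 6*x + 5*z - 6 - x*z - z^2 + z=6*x - z^2 + z*(6 - x)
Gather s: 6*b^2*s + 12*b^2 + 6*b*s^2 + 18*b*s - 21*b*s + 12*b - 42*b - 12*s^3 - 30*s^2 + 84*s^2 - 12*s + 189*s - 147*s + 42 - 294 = 12*b^2 - 30*b - 12*s^3 + s^2*(6*b + 54) + s*(6*b^2 - 3*b + 30) - 252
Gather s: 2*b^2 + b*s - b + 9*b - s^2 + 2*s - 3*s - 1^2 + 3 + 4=2*b^2 + 8*b - s^2 + s*(b - 1) + 6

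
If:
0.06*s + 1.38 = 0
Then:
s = -23.00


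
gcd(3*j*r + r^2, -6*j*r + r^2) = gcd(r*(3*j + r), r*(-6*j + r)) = r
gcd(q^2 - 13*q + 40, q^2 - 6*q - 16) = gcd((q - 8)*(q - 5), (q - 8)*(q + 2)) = q - 8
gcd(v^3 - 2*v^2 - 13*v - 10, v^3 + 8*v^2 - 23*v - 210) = v - 5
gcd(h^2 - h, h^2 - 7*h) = h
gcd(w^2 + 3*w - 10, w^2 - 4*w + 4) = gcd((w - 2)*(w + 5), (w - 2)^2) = w - 2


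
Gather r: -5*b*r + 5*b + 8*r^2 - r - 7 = 5*b + 8*r^2 + r*(-5*b - 1) - 7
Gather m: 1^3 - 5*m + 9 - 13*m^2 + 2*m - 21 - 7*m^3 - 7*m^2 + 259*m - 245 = -7*m^3 - 20*m^2 + 256*m - 256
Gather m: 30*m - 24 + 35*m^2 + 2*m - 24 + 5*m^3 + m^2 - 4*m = 5*m^3 + 36*m^2 + 28*m - 48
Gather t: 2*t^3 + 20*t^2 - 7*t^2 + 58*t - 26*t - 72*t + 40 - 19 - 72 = 2*t^3 + 13*t^2 - 40*t - 51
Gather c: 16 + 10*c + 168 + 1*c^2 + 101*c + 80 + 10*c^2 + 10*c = 11*c^2 + 121*c + 264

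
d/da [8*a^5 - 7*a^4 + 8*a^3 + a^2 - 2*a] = 40*a^4 - 28*a^3 + 24*a^2 + 2*a - 2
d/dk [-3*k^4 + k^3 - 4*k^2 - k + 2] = -12*k^3 + 3*k^2 - 8*k - 1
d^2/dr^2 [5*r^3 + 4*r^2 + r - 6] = 30*r + 8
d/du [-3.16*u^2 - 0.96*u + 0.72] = -6.32*u - 0.96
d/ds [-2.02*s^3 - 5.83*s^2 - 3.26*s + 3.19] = -6.06*s^2 - 11.66*s - 3.26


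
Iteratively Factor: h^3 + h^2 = (h)*(h^2 + h) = h^2*(h + 1)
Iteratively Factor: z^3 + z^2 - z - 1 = (z + 1)*(z^2 - 1) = (z + 1)^2*(z - 1)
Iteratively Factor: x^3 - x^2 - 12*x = (x)*(x^2 - x - 12) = x*(x + 3)*(x - 4)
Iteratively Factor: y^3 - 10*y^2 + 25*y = (y - 5)*(y^2 - 5*y) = y*(y - 5)*(y - 5)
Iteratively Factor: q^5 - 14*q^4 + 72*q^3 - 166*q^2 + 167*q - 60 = (q - 5)*(q^4 - 9*q^3 + 27*q^2 - 31*q + 12) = (q - 5)*(q - 1)*(q^3 - 8*q^2 + 19*q - 12) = (q - 5)*(q - 4)*(q - 1)*(q^2 - 4*q + 3) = (q - 5)*(q - 4)*(q - 3)*(q - 1)*(q - 1)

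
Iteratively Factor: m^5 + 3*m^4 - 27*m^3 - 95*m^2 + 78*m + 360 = (m + 4)*(m^4 - m^3 - 23*m^2 - 3*m + 90) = (m - 2)*(m + 4)*(m^3 + m^2 - 21*m - 45) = (m - 2)*(m + 3)*(m + 4)*(m^2 - 2*m - 15) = (m - 2)*(m + 3)^2*(m + 4)*(m - 5)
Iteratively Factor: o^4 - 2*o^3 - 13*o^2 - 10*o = (o + 1)*(o^3 - 3*o^2 - 10*o) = (o - 5)*(o + 1)*(o^2 + 2*o) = o*(o - 5)*(o + 1)*(o + 2)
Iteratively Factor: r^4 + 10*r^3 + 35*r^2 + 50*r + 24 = (r + 4)*(r^3 + 6*r^2 + 11*r + 6) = (r + 3)*(r + 4)*(r^2 + 3*r + 2) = (r + 1)*(r + 3)*(r + 4)*(r + 2)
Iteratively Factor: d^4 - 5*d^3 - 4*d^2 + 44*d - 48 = (d - 2)*(d^3 - 3*d^2 - 10*d + 24) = (d - 2)^2*(d^2 - d - 12) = (d - 4)*(d - 2)^2*(d + 3)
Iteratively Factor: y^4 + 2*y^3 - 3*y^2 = (y - 1)*(y^3 + 3*y^2) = y*(y - 1)*(y^2 + 3*y) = y^2*(y - 1)*(y + 3)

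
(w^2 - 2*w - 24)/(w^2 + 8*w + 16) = (w - 6)/(w + 4)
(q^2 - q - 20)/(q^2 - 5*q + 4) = (q^2 - q - 20)/(q^2 - 5*q + 4)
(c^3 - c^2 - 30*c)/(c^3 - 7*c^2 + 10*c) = (c^2 - c - 30)/(c^2 - 7*c + 10)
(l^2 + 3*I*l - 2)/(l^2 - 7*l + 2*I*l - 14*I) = (l + I)/(l - 7)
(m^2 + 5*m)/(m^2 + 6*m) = (m + 5)/(m + 6)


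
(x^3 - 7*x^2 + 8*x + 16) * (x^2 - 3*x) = x^5 - 10*x^4 + 29*x^3 - 8*x^2 - 48*x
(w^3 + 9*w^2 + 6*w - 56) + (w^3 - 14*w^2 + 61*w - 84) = 2*w^3 - 5*w^2 + 67*w - 140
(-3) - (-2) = -1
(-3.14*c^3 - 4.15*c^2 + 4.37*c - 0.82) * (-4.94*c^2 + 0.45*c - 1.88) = 15.5116*c^5 + 19.088*c^4 - 17.5521*c^3 + 13.8193*c^2 - 8.5846*c + 1.5416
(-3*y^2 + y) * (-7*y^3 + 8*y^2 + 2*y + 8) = 21*y^5 - 31*y^4 + 2*y^3 - 22*y^2 + 8*y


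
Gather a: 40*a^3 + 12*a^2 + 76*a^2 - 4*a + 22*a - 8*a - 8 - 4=40*a^3 + 88*a^2 + 10*a - 12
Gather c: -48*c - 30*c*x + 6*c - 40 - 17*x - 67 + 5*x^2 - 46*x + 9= c*(-30*x - 42) + 5*x^2 - 63*x - 98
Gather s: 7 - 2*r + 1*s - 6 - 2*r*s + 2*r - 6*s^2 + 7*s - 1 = -6*s^2 + s*(8 - 2*r)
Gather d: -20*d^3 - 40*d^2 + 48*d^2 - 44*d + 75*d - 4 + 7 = -20*d^3 + 8*d^2 + 31*d + 3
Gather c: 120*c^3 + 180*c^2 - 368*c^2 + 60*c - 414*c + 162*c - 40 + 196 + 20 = 120*c^3 - 188*c^2 - 192*c + 176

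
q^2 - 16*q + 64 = (q - 8)^2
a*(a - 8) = a^2 - 8*a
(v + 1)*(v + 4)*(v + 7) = v^3 + 12*v^2 + 39*v + 28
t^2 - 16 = (t - 4)*(t + 4)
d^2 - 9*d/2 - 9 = (d - 6)*(d + 3/2)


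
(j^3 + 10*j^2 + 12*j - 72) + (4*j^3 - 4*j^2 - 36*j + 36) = 5*j^3 + 6*j^2 - 24*j - 36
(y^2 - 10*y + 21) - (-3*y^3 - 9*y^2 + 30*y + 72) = 3*y^3 + 10*y^2 - 40*y - 51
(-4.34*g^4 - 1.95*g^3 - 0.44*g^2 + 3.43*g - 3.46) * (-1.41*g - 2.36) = 6.1194*g^5 + 12.9919*g^4 + 5.2224*g^3 - 3.7979*g^2 - 3.2162*g + 8.1656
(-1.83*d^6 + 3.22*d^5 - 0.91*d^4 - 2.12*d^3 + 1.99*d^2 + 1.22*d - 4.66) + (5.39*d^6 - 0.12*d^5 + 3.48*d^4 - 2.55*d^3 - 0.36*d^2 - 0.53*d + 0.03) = 3.56*d^6 + 3.1*d^5 + 2.57*d^4 - 4.67*d^3 + 1.63*d^2 + 0.69*d - 4.63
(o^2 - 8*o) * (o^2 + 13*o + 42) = o^4 + 5*o^3 - 62*o^2 - 336*o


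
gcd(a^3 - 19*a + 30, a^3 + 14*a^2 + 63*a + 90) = a + 5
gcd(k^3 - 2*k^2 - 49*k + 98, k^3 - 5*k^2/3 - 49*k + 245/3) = k^2 - 49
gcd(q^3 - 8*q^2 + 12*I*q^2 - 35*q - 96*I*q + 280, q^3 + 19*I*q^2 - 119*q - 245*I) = q^2 + 12*I*q - 35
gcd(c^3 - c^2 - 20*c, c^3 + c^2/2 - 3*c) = c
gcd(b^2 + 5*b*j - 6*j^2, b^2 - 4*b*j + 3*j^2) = b - j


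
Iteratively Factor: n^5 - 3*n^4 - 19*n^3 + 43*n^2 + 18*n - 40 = (n - 1)*(n^4 - 2*n^3 - 21*n^2 + 22*n + 40) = (n - 1)*(n + 1)*(n^3 - 3*n^2 - 18*n + 40) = (n - 1)*(n + 1)*(n + 4)*(n^2 - 7*n + 10) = (n - 5)*(n - 1)*(n + 1)*(n + 4)*(n - 2)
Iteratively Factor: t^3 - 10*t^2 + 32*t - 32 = (t - 4)*(t^2 - 6*t + 8) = (t - 4)*(t - 2)*(t - 4)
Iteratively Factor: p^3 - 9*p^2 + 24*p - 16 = (p - 1)*(p^2 - 8*p + 16) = (p - 4)*(p - 1)*(p - 4)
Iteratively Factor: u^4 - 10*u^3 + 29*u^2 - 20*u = (u - 5)*(u^3 - 5*u^2 + 4*u) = (u - 5)*(u - 4)*(u^2 - u) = u*(u - 5)*(u - 4)*(u - 1)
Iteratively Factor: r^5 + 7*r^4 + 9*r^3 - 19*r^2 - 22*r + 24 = (r - 1)*(r^4 + 8*r^3 + 17*r^2 - 2*r - 24) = (r - 1)*(r + 2)*(r^3 + 6*r^2 + 5*r - 12) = (r - 1)^2*(r + 2)*(r^2 + 7*r + 12) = (r - 1)^2*(r + 2)*(r + 3)*(r + 4)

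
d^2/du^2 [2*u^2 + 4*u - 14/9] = 4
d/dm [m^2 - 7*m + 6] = 2*m - 7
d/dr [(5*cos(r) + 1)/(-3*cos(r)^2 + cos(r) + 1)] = (15*sin(r)^2 - 6*cos(r) - 19)*sin(r)/(-3*cos(r)^2 + cos(r) + 1)^2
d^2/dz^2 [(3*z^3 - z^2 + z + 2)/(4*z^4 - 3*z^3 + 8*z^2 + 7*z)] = 2*(48*z^9 - 48*z^8 - 156*z^7 - 269*z^6 + 120*z^5 + 465*z^4 + 16*z^3 + 258*z^2 + 336*z + 98)/(z^3*(64*z^9 - 144*z^8 + 492*z^7 - 267*z^6 + 480*z^5 + 957*z^4 + 92*z^3 + 903*z^2 + 1176*z + 343))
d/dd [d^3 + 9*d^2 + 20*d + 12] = 3*d^2 + 18*d + 20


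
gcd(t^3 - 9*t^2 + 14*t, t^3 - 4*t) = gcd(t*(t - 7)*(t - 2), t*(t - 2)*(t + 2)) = t^2 - 2*t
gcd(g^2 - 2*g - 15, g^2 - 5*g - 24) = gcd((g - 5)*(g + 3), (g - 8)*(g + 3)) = g + 3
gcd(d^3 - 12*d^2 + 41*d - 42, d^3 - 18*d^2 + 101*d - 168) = d^2 - 10*d + 21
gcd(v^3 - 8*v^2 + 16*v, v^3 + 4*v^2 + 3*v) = v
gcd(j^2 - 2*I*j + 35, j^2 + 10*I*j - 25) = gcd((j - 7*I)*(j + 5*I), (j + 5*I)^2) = j + 5*I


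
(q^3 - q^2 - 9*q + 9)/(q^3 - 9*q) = (q - 1)/q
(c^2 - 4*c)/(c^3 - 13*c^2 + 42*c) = (c - 4)/(c^2 - 13*c + 42)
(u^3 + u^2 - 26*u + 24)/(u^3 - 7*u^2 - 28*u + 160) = (u^2 + 5*u - 6)/(u^2 - 3*u - 40)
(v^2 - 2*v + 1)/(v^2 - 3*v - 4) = (-v^2 + 2*v - 1)/(-v^2 + 3*v + 4)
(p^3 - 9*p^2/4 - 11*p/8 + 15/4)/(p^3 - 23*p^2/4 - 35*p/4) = (p^2 - 7*p/2 + 3)/(p*(p - 7))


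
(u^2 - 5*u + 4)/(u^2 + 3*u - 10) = (u^2 - 5*u + 4)/(u^2 + 3*u - 10)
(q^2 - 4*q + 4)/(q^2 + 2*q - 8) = (q - 2)/(q + 4)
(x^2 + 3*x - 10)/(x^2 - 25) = (x - 2)/(x - 5)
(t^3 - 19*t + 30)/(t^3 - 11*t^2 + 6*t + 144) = (t^3 - 19*t + 30)/(t^3 - 11*t^2 + 6*t + 144)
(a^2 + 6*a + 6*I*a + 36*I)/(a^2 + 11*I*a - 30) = (a + 6)/(a + 5*I)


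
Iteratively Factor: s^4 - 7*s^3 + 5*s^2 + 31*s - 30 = (s - 1)*(s^3 - 6*s^2 - s + 30) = (s - 3)*(s - 1)*(s^2 - 3*s - 10) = (s - 3)*(s - 1)*(s + 2)*(s - 5)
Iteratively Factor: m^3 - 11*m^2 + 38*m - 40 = (m - 5)*(m^2 - 6*m + 8) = (m - 5)*(m - 2)*(m - 4)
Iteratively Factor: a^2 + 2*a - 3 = (a - 1)*(a + 3)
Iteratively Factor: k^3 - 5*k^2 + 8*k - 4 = (k - 2)*(k^2 - 3*k + 2) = (k - 2)*(k - 1)*(k - 2)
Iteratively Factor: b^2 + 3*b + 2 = (b + 2)*(b + 1)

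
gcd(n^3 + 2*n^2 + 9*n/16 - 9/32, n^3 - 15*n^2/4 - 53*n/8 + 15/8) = n^2 + 5*n/4 - 3/8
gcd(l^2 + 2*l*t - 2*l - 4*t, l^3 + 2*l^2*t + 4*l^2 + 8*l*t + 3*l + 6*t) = l + 2*t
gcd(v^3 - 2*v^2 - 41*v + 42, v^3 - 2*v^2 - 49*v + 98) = v - 7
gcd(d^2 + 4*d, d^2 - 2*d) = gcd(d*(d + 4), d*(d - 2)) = d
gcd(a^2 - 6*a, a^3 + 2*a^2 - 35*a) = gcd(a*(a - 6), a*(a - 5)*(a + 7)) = a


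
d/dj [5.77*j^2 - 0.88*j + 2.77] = 11.54*j - 0.88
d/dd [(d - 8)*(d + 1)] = 2*d - 7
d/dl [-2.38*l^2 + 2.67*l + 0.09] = 2.67 - 4.76*l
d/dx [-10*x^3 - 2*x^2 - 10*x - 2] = -30*x^2 - 4*x - 10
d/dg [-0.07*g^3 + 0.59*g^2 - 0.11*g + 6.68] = -0.21*g^2 + 1.18*g - 0.11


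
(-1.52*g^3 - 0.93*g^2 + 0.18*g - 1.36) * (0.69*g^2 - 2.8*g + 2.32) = -1.0488*g^5 + 3.6143*g^4 - 0.7982*g^3 - 3.6*g^2 + 4.2256*g - 3.1552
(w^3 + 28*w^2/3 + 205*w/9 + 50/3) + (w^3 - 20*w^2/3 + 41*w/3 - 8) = 2*w^3 + 8*w^2/3 + 328*w/9 + 26/3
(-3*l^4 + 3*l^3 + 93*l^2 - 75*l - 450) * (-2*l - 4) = 6*l^5 + 6*l^4 - 198*l^3 - 222*l^2 + 1200*l + 1800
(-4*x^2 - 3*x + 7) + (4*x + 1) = -4*x^2 + x + 8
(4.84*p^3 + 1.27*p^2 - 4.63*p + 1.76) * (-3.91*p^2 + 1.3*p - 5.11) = -18.9244*p^5 + 1.3263*p^4 - 4.9781*p^3 - 19.3903*p^2 + 25.9473*p - 8.9936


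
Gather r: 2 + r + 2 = r + 4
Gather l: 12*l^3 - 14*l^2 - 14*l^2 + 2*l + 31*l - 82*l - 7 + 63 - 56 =12*l^3 - 28*l^2 - 49*l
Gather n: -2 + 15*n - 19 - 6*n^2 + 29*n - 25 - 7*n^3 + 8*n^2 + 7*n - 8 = -7*n^3 + 2*n^2 + 51*n - 54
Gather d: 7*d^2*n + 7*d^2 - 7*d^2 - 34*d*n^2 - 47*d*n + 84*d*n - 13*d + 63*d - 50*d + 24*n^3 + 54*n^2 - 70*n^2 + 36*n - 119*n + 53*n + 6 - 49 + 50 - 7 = 7*d^2*n + d*(-34*n^2 + 37*n) + 24*n^3 - 16*n^2 - 30*n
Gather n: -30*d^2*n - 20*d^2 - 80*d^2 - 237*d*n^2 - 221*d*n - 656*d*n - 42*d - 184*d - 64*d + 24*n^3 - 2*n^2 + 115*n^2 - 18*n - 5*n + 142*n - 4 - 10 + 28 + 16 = -100*d^2 - 290*d + 24*n^3 + n^2*(113 - 237*d) + n*(-30*d^2 - 877*d + 119) + 30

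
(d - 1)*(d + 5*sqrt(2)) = d^2 - d + 5*sqrt(2)*d - 5*sqrt(2)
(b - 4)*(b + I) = b^2 - 4*b + I*b - 4*I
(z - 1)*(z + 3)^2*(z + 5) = z^4 + 10*z^3 + 28*z^2 + 6*z - 45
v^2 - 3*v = v*(v - 3)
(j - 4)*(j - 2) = j^2 - 6*j + 8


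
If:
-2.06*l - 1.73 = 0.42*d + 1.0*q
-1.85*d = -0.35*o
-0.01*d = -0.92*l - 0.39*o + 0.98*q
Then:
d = 0.765403619478509*q + 0.41452851529944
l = -0.641490058340279*q - 0.924321347779498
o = 4.04570484581498*q + 2.19107929515418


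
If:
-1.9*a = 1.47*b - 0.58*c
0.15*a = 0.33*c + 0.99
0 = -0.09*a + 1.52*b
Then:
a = -1.01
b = -0.06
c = -3.46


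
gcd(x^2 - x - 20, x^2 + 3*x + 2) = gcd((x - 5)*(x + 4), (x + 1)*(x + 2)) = 1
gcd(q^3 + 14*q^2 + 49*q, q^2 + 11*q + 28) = q + 7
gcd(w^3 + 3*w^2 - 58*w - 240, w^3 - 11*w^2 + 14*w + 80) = w - 8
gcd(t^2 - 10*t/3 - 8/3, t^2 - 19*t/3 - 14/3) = t + 2/3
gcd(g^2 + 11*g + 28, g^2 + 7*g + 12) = g + 4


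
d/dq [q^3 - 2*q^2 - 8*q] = 3*q^2 - 4*q - 8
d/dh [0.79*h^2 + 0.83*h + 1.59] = 1.58*h + 0.83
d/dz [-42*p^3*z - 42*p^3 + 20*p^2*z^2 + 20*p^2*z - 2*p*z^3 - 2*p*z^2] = 2*p*(-21*p^2 + 20*p*z + 10*p - 3*z^2 - 2*z)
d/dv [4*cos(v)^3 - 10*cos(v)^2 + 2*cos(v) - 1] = 2*(-6*cos(v)^2 + 10*cos(v) - 1)*sin(v)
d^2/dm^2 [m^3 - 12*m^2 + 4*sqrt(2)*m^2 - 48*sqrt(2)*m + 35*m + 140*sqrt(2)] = 6*m - 24 + 8*sqrt(2)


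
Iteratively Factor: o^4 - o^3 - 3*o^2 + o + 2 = (o + 1)*(o^3 - 2*o^2 - o + 2) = (o - 1)*(o + 1)*(o^2 - o - 2) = (o - 2)*(o - 1)*(o + 1)*(o + 1)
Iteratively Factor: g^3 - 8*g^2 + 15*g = (g)*(g^2 - 8*g + 15) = g*(g - 5)*(g - 3)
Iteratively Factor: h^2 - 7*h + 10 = (h - 5)*(h - 2)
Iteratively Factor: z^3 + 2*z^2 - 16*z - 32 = (z + 2)*(z^2 - 16) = (z - 4)*(z + 2)*(z + 4)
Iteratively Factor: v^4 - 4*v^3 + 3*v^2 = (v - 3)*(v^3 - v^2) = v*(v - 3)*(v^2 - v) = v*(v - 3)*(v - 1)*(v)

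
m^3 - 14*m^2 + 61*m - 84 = (m - 7)*(m - 4)*(m - 3)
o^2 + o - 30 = (o - 5)*(o + 6)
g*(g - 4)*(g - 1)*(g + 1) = g^4 - 4*g^3 - g^2 + 4*g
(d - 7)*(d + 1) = d^2 - 6*d - 7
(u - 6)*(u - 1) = u^2 - 7*u + 6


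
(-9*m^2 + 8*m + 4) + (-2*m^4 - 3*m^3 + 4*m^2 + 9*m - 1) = -2*m^4 - 3*m^3 - 5*m^2 + 17*m + 3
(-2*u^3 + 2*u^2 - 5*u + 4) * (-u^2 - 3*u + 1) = 2*u^5 + 4*u^4 - 3*u^3 + 13*u^2 - 17*u + 4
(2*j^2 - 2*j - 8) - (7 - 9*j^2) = 11*j^2 - 2*j - 15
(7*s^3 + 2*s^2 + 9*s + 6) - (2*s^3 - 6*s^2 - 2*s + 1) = 5*s^3 + 8*s^2 + 11*s + 5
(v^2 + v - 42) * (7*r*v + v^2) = 7*r*v^3 + 7*r*v^2 - 294*r*v + v^4 + v^3 - 42*v^2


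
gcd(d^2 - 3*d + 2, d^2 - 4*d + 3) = d - 1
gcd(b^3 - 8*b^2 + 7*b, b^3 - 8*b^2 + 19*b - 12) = b - 1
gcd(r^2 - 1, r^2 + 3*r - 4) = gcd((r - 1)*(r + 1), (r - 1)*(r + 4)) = r - 1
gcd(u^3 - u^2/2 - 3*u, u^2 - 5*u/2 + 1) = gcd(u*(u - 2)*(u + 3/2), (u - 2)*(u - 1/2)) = u - 2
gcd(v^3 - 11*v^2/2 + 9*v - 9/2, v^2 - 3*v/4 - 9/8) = v - 3/2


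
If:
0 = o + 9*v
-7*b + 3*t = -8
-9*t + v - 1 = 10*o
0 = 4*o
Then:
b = 23/21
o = 0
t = -1/9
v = 0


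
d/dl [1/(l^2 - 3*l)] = (3 - 2*l)/(l^2*(l - 3)^2)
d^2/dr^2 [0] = 0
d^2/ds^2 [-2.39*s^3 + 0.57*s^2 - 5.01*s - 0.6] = 1.14 - 14.34*s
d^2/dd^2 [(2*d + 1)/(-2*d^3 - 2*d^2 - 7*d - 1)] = 2*(-(2*d + 1)*(6*d^2 + 4*d + 7)^2 + 2*(6*d^2 + 4*d + (2*d + 1)*(3*d + 1) + 7)*(2*d^3 + 2*d^2 + 7*d + 1))/(2*d^3 + 2*d^2 + 7*d + 1)^3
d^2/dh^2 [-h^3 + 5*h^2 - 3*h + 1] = 10 - 6*h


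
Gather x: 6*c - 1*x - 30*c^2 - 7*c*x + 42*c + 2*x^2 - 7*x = -30*c^2 + 48*c + 2*x^2 + x*(-7*c - 8)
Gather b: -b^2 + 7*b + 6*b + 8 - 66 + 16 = -b^2 + 13*b - 42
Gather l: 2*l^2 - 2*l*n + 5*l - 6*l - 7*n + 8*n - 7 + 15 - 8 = 2*l^2 + l*(-2*n - 1) + n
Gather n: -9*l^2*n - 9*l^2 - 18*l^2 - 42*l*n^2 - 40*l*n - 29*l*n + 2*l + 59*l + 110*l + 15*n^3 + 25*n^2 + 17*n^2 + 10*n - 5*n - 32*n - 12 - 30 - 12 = -27*l^2 + 171*l + 15*n^3 + n^2*(42 - 42*l) + n*(-9*l^2 - 69*l - 27) - 54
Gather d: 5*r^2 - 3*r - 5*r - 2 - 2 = 5*r^2 - 8*r - 4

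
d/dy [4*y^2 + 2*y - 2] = 8*y + 2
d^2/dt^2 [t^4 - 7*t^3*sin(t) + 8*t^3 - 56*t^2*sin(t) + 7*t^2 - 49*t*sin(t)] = 7*t^3*sin(t) + 56*t^2*sin(t) - 42*t^2*cos(t) + 12*t^2 + 7*t*sin(t) - 224*t*cos(t) + 48*t - 112*sin(t) - 98*cos(t) + 14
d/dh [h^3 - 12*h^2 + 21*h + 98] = 3*h^2 - 24*h + 21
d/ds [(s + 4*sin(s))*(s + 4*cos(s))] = 4*sqrt(2)*s*cos(s + pi/4) + 2*s + 4*sqrt(2)*sin(s + pi/4) + 16*cos(2*s)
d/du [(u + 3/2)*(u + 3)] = 2*u + 9/2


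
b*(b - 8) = b^2 - 8*b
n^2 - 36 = (n - 6)*(n + 6)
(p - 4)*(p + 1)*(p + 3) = p^3 - 13*p - 12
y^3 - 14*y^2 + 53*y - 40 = (y - 8)*(y - 5)*(y - 1)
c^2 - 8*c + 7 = (c - 7)*(c - 1)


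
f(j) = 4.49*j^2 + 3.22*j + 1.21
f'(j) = 8.98*j + 3.22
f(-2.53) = 21.80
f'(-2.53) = -19.50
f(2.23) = 30.72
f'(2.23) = 23.25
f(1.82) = 21.94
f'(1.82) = 19.56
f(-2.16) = 15.20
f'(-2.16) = -16.18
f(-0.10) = 0.93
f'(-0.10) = 2.32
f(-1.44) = 5.88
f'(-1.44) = -9.71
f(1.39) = 14.36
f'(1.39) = 15.70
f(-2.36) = 18.62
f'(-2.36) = -17.97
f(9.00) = 393.88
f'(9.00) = 84.04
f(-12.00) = 609.13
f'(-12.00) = -104.54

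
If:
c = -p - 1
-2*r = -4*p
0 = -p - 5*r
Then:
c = -1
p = 0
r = 0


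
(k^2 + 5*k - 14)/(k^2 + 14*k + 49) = (k - 2)/(k + 7)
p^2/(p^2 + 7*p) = p/(p + 7)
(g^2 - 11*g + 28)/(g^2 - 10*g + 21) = (g - 4)/(g - 3)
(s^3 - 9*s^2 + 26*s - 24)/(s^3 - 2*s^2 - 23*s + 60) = (s - 2)/(s + 5)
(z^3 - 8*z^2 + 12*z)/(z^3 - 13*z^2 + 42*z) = (z - 2)/(z - 7)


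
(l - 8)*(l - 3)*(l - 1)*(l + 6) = l^4 - 6*l^3 - 37*l^2 + 186*l - 144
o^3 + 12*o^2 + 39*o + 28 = (o + 1)*(o + 4)*(o + 7)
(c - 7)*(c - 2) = c^2 - 9*c + 14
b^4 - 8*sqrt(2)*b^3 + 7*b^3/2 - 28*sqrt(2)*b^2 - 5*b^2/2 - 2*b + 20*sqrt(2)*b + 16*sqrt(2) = (b - 1)*(b + 1/2)*(b + 4)*(b - 8*sqrt(2))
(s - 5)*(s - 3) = s^2 - 8*s + 15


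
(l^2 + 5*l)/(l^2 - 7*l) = (l + 5)/(l - 7)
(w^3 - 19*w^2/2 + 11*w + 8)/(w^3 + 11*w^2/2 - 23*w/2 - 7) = (w - 8)/(w + 7)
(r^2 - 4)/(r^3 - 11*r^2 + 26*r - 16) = (r + 2)/(r^2 - 9*r + 8)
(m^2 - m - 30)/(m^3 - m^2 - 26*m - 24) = (m + 5)/(m^2 + 5*m + 4)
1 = 1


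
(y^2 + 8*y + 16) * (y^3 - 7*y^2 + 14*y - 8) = y^5 + y^4 - 26*y^3 - 8*y^2 + 160*y - 128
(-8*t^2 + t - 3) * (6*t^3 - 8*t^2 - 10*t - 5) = -48*t^5 + 70*t^4 + 54*t^3 + 54*t^2 + 25*t + 15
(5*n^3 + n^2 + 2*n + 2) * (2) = 10*n^3 + 2*n^2 + 4*n + 4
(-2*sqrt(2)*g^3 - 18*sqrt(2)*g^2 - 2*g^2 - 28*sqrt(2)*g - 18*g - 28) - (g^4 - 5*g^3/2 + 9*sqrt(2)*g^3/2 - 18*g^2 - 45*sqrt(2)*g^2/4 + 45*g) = -g^4 - 13*sqrt(2)*g^3/2 + 5*g^3/2 - 27*sqrt(2)*g^2/4 + 16*g^2 - 63*g - 28*sqrt(2)*g - 28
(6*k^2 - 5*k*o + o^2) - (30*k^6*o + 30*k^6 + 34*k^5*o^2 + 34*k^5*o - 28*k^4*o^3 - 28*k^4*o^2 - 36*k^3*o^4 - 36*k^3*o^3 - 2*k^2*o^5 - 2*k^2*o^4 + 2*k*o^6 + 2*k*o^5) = -30*k^6*o - 30*k^6 - 34*k^5*o^2 - 34*k^5*o + 28*k^4*o^3 + 28*k^4*o^2 + 36*k^3*o^4 + 36*k^3*o^3 + 2*k^2*o^5 + 2*k^2*o^4 + 6*k^2 - 2*k*o^6 - 2*k*o^5 - 5*k*o + o^2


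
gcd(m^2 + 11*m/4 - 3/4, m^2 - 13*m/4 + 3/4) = m - 1/4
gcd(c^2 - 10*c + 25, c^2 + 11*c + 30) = 1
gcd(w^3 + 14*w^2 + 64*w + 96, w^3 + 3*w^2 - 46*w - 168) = w^2 + 10*w + 24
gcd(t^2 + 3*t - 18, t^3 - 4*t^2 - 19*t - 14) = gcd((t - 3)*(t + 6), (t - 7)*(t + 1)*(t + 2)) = 1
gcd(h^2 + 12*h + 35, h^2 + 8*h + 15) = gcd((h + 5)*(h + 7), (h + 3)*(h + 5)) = h + 5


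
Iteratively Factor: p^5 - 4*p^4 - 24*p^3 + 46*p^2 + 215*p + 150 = (p + 2)*(p^4 - 6*p^3 - 12*p^2 + 70*p + 75) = (p + 1)*(p + 2)*(p^3 - 7*p^2 - 5*p + 75) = (p - 5)*(p + 1)*(p + 2)*(p^2 - 2*p - 15) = (p - 5)^2*(p + 1)*(p + 2)*(p + 3)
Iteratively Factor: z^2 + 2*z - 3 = (z - 1)*(z + 3)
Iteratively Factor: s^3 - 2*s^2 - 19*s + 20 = (s - 5)*(s^2 + 3*s - 4) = (s - 5)*(s - 1)*(s + 4)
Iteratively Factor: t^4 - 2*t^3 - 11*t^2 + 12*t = (t - 4)*(t^3 + 2*t^2 - 3*t) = t*(t - 4)*(t^2 + 2*t - 3) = t*(t - 4)*(t - 1)*(t + 3)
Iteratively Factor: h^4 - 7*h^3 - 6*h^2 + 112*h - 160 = (h - 5)*(h^3 - 2*h^2 - 16*h + 32) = (h - 5)*(h - 4)*(h^2 + 2*h - 8) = (h - 5)*(h - 4)*(h - 2)*(h + 4)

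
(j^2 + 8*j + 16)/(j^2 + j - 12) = (j + 4)/(j - 3)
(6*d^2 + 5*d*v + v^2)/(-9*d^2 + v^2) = (2*d + v)/(-3*d + v)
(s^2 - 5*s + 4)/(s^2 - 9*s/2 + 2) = 2*(s - 1)/(2*s - 1)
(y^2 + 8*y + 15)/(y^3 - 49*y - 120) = 1/(y - 8)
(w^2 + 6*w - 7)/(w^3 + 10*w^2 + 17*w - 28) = 1/(w + 4)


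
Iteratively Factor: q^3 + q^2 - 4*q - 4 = (q - 2)*(q^2 + 3*q + 2) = (q - 2)*(q + 1)*(q + 2)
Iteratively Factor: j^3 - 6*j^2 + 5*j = (j - 5)*(j^2 - j) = (j - 5)*(j - 1)*(j)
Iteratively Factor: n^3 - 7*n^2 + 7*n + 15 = (n - 3)*(n^2 - 4*n - 5) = (n - 3)*(n + 1)*(n - 5)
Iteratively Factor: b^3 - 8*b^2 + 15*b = (b)*(b^2 - 8*b + 15) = b*(b - 3)*(b - 5)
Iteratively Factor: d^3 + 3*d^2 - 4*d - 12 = (d - 2)*(d^2 + 5*d + 6) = (d - 2)*(d + 3)*(d + 2)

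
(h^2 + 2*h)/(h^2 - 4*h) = (h + 2)/(h - 4)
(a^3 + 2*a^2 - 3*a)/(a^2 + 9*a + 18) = a*(a - 1)/(a + 6)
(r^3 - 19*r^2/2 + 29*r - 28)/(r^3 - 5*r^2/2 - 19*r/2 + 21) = (r - 4)/(r + 3)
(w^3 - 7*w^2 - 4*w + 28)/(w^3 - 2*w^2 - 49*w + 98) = (w + 2)/(w + 7)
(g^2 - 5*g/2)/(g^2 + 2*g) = (g - 5/2)/(g + 2)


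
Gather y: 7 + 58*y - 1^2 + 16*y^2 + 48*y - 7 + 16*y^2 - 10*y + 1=32*y^2 + 96*y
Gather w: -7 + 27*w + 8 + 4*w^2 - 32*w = 4*w^2 - 5*w + 1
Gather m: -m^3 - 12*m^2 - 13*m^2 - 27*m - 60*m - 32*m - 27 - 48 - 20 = -m^3 - 25*m^2 - 119*m - 95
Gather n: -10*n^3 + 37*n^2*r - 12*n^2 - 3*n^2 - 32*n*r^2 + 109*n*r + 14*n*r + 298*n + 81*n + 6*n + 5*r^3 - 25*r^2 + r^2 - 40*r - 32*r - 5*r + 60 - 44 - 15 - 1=-10*n^3 + n^2*(37*r - 15) + n*(-32*r^2 + 123*r + 385) + 5*r^3 - 24*r^2 - 77*r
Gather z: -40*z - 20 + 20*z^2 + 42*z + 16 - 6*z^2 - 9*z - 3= 14*z^2 - 7*z - 7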